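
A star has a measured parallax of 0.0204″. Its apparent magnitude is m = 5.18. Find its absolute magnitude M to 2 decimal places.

d = 1/p = 1/0.0204″ = 49.02 pc
5 log₁₀(d/10 pc) = 5 log₁₀(49.02) − 5 = 3.452
M = m − 5 log₁₀(d/10) = 5.18 − 3.452 = 1.728

M ≈ 1.73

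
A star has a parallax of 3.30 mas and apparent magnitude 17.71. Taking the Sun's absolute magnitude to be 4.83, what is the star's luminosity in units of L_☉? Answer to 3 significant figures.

d = 1/p = 1000/3.30 mas = 303.0 pc
M = m − 5 log₁₀ d + 5 = 17.71 − 5·2.4815 + 5 = 10.303
M − M_☉ = 10.303 − 4.83 = 5.473
L/L_☉ = 10^(−0.4 × 5.473) = 6.471×10^-3

L/L_☉ ≈ 6.47×10^-3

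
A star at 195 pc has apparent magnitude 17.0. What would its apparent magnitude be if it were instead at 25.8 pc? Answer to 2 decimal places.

m ≈ 12.61

Flux ∝ 1/d², so Δm = 5 log₁₀(d₂/d₁) = 5 log₁₀(25.8/195) = -4.392
m₂ = m₁ + Δm = 17.0 + (-4.392) = 12.608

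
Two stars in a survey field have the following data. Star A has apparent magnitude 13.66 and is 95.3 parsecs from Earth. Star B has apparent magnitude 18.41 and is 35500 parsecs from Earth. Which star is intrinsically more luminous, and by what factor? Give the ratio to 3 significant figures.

Star A: M = m − 5 log₁₀ d + 5 = 13.66 − 5·1.9791 + 5 = 8.765
Star B: M = m − 5 log₁₀ d + 5 = 18.41 − 5·4.5502 + 5 = 0.659
ΔM = M_A − M_B = 8.765 − (0.659) = 8.106; smaller M is more luminous → Star B.
L ratio = 10^(0.4 |ΔM|) = 10^3.242 = 1747

Star B is more luminous, by a factor of 1750.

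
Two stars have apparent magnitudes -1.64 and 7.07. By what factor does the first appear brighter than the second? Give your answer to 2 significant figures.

Magnitude difference = -8.71
Flux ratio = 10^(−0.4 Δm) = 10^(−0.4 × -8.71) = 10^3.484 = 3048

3000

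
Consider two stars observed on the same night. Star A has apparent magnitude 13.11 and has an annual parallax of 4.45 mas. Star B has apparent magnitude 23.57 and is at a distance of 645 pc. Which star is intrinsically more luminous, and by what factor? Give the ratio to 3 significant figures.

Star A: p = 4.45 mas = 4.45×10^-3″ → d = 1/p = 224.7 pc
Star A: M = m − 5 log₁₀ d + 5 = 13.11 − 5·2.3516 + 5 = 6.352
Star B: M = m − 5 log₁₀ d + 5 = 23.57 − 5·2.8096 + 5 = 14.522
ΔM = M_A − M_B = 6.352 − (14.522) = -8.170; smaller M is more luminous → Star A.
L ratio = 10^(0.4 |ΔM|) = 10^3.268 = 1854

Star A is more luminous, by a factor of 1850.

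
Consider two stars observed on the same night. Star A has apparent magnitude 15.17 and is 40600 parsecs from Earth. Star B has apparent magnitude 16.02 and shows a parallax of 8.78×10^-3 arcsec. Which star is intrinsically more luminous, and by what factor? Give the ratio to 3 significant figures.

Star A is more luminous, by a factor of 278000.

Star A: M = m − 5 log₁₀ d + 5 = 15.17 − 5·4.6085 + 5 = -2.873
Star B: d = 1/p = 1/8.78×10^-3″ = 113.9 pc
Star B: M = m − 5 log₁₀ d + 5 = 16.02 − 5·2.0565 + 5 = 10.737
ΔM = M_A − M_B = -2.873 − (10.737) = -13.610; smaller M is more luminous → Star A.
L ratio = 10^(0.4 |ΔM|) = 10^5.444 = 278000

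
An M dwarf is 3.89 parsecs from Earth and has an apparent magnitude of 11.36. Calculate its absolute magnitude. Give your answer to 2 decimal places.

M ≈ 13.41

5 log₁₀(d/10 pc) = 5 log₁₀(3.890) − 5 = -2.050
M = m − 5 log₁₀(d/10) = 11.36 + 2.050 = 13.410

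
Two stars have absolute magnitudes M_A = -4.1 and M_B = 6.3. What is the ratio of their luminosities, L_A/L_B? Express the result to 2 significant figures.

L_A/L_B ≈ 14000

ΔM = M_A − M_B = -10.4
L_A/L_B = 10^(−0.4 ΔM) = 10^4.160 = 14450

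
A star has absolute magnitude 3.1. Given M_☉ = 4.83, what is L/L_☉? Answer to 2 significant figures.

L/L_☉ ≈ 4.9

M − M_☉ = 3.1 − 4.83 = -1.730
L/L_☉ = 10^(−0.4 (M − M_☉)) = 10^0.692 = 4.920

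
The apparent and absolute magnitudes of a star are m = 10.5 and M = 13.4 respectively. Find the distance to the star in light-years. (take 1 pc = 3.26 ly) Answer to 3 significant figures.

Distance modulus: m − M = 10.5 − (13.4) = -2.900
m − M = 5 log₁₀ d − 5
log₁₀ d = (m − M)/5 + 1 = 0.4200
d = 10^0.4200 = 2.630 pc
= 8.575 ly

d ≈ 8.57 ly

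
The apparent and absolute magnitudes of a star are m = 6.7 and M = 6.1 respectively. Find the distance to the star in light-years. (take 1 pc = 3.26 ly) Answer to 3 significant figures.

d ≈ 43.0 ly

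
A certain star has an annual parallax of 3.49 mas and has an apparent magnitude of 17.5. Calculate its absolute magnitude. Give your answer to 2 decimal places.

M ≈ 10.21

p = 3.49 mas = 3.49×10^-3″ → d = 1/p = 286.5 pc
5 log₁₀(d/10 pc) = 5 log₁₀(286.5) − 5 = 7.286
M = m − 5 log₁₀(d/10) = 17.5 − 7.286 = 10.214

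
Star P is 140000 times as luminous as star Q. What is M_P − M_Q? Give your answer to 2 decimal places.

M_P − M_Q ≈ -12.87

Pogson: ΔM = −2.5 log₁₀(ratio) = −2.5 log₁₀(140000) = −2.5 × 5.1461 = -12.865
Star P is brighter, so it has the smaller magnitude: the difference is negative.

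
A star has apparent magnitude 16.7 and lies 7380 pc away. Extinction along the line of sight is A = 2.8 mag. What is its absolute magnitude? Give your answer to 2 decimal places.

M ≈ -0.44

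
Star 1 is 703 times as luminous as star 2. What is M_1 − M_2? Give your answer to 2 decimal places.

M_1 − M_2 ≈ -7.12

Pogson: ΔM = −2.5 log₁₀(ratio) = −2.5 log₁₀(703) = −2.5 × 2.8470 = -7.117
Star 1 is brighter, so it has the smaller magnitude: the difference is negative.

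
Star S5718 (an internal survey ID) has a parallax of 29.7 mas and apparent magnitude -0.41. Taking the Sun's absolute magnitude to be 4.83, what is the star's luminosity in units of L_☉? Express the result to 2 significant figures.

L/L_☉ ≈ 1400

d = 1/p = 1000/29.7 mas = 33.67 pc
M = m − 5 log₁₀ d + 5 = -0.41 − 5·1.5272 + 5 = -3.046
M − M_☉ = -3.046 − 4.83 = -7.876
L/L_☉ = 10^(−0.4 × -7.876) = 1414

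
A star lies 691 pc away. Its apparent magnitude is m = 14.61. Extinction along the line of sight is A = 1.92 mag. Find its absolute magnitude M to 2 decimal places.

M ≈ 3.49

5 log₁₀(d/10 pc) = 5 log₁₀(691.0) − 5 = 9.197
M = m − 5 log₁₀(d/10) − A = 14.61 − 9.197 − 1.92 = 3.493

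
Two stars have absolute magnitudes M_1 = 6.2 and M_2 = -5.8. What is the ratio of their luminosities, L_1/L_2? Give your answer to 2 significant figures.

ΔM = M_1 − M_2 = 12.0
L_1/L_2 = 10^(−0.4 ΔM) = 10^-4.800 = 1.585×10^-5

L_1/L_2 ≈ 1.6×10^-5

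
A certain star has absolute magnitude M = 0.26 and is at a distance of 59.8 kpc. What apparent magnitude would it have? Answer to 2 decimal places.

m ≈ 19.14

d = 59.8 kpc = 59800 pc
m = M + 5 log₁₀ d − 5 = 0.26 + 5·4.7767 − 5 = 19.144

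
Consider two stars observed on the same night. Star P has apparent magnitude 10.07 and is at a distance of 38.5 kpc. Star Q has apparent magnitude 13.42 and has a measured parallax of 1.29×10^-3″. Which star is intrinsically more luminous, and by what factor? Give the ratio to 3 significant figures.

Star P: d = 38.5 kpc = 38500 pc
Star P: M = m − 5 log₁₀ d + 5 = 10.07 − 5·4.5855 + 5 = -7.857
Star Q: d = 1/p = 1/1.29×10^-3″ = 775.2 pc
Star Q: M = m − 5 log₁₀ d + 5 = 13.42 − 5·2.8894 + 5 = 3.973
ΔM = M_P − M_Q = -7.857 − (3.973) = -11.830; smaller M is more luminous → Star P.
L ratio = 10^(0.4 |ΔM|) = 10^4.732 = 53960

Star P is more luminous, by a factor of 54000.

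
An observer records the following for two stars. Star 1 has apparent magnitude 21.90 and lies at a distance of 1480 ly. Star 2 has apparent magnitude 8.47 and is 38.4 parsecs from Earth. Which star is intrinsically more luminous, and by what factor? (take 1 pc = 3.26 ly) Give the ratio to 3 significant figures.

Star 1: d = 1480 ly / 3.26 = 454.0 pc
Star 1: M = m − 5 log₁₀ d + 5 = 21.90 − 5·2.6570 + 5 = 13.615
Star 2: M = m − 5 log₁₀ d + 5 = 8.47 − 5·1.5843 + 5 = 5.548
ΔM = M_1 − M_2 = 13.615 − (5.548) = 8.066; smaller M is more luminous → Star 2.
L ratio = 10^(0.4 |ΔM|) = 10^3.227 = 1685

Star 2 is more luminous, by a factor of 1680.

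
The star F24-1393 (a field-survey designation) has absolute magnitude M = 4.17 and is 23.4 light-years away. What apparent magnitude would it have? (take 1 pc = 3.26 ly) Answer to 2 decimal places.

m ≈ 3.45

d = 23.4 ly / 3.26 = 7.178 pc
m = M + 5 log₁₀ d − 5 = 4.17 + 5·0.8560 − 5 = 3.450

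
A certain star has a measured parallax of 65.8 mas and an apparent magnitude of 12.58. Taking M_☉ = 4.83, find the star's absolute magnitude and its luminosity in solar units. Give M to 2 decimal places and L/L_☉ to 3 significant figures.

M ≈ 11.67; L/L_☉ ≈ 1.83×10^-3

d = 1/p = 1000/65.8 mas = 15.20 pc
M = m − 5 log₁₀ d + 5 = 12.58 − 5·1.1818 + 5 = 11.671
M − M_☉ = 11.671 − 4.83 = 6.841
L/L_☉ = 10^(−0.4 × 6.841) = 1.835×10^-3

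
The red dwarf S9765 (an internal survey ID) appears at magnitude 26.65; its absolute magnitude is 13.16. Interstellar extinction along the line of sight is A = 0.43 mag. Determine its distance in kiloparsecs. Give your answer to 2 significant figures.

d ≈ 4.1 kpc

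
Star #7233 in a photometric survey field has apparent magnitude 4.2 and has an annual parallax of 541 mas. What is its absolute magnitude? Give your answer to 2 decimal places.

M ≈ 7.87

p = 541 mas = 0.541″ → d = 1/p = 1.848 pc
5 log₁₀(d/10 pc) = 5 log₁₀(1.848) − 5 = -3.666
M = m − 5 log₁₀(d/10) = 4.2 + 3.666 = 7.866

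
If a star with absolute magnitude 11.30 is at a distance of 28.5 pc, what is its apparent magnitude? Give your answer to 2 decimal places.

m ≈ 13.57

m = M + 5 log₁₀ d − 5 = 11.30 + 5·1.4548 − 5 = 13.574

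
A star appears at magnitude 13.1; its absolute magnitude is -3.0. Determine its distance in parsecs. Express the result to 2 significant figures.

Distance modulus: m − M = 13.1 − (-3.0) = 16.100
m − M = 5 log₁₀ d − 5
log₁₀ d = (m − M)/5 + 1 = 4.2200
d = 10^4.2200 = 16600 pc

d ≈ 17000 pc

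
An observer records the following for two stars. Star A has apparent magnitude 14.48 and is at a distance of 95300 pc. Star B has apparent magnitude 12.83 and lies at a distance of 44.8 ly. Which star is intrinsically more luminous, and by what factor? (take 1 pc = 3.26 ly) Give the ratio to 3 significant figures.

Star A: M = m − 5 log₁₀ d + 5 = 14.48 − 5·4.9791 + 5 = -5.415
Star B: d = 44.8 ly / 3.26 = 13.74 pc
Star B: M = m − 5 log₁₀ d + 5 = 12.83 − 5·1.1381 + 5 = 12.140
ΔM = M_A − M_B = -5.415 − (12.140) = -17.555; smaller M is more luminous → Star A.
L ratio = 10^(0.4 |ΔM|) = 10^7.022 = 1.052×10^7

Star A is more luminous, by a factor of 1.05×10^7.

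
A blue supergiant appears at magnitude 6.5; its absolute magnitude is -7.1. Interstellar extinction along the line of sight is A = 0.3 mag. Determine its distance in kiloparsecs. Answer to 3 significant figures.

d ≈ 4.57 kpc

m − M = 5 log₁₀(d/10 pc) + A  ⇒  6.5 − (-7.1) − 0.3 = 5 log₁₀(d/10)
13.300 = 5 log₁₀(d/10)
log₁₀ d = (m − M − A)/5 + 1 = 3.6600
d = 10^3.6600 = 4571 pc
= 4.571 kpc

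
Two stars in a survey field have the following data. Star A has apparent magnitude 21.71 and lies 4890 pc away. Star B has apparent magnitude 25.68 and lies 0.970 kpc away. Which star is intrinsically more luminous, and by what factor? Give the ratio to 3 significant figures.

Star A: M = m − 5 log₁₀ d + 5 = 21.71 − 5·3.6893 + 5 = 8.263
Star B: d = 0.970 kpc = 970.0 pc
Star B: M = m − 5 log₁₀ d + 5 = 25.68 − 5·2.9868 + 5 = 15.746
ΔM = M_A − M_B = 8.263 − (15.746) = -7.483; smaller M is more luminous → Star A.
L ratio = 10^(0.4 |ΔM|) = 10^2.993 = 984.2

Star A is more luminous, by a factor of 984.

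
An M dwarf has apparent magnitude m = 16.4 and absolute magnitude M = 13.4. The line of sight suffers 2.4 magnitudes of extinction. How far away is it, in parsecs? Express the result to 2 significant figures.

m − M = 5 log₁₀(d/10 pc) + A  ⇒  16.4 − (13.4) − 2.4 = 5 log₁₀(d/10)
0.600 = 5 log₁₀(d/10)
log₁₀ d = (m − M − A)/5 + 1 = 1.1200
d = 10^1.1200 = 13.18 pc

d ≈ 13 pc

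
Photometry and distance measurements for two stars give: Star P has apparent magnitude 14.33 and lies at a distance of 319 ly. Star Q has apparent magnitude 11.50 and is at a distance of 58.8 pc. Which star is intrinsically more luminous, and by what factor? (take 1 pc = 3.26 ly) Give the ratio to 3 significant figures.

Star P: d = 319 ly / 3.26 = 97.85 pc
Star P: M = m − 5 log₁₀ d + 5 = 14.33 − 5·1.9906 + 5 = 9.377
Star Q: M = m − 5 log₁₀ d + 5 = 11.50 − 5·1.7694 + 5 = 7.653
ΔM = M_P − M_Q = 9.377 − (7.653) = 1.724; smaller M is more luminous → Star Q.
L ratio = 10^(0.4 |ΔM|) = 10^0.690 = 4.893

Star Q is more luminous, by a factor of 4.89.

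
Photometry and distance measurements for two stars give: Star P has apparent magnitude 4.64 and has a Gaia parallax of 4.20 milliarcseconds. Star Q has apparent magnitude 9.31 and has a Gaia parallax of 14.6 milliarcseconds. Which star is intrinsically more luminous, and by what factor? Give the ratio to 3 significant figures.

Star P: p = 4.20 mas = 4.20×10^-3″ → d = 1/p = 238.1 pc
Star P: M = m − 5 log₁₀ d + 5 = 4.64 − 5·2.3768 + 5 = -2.244
Star Q: p = 14.6 mas = 0.0146″ → d = 1/p = 68.49 pc
Star Q: M = m − 5 log₁₀ d + 5 = 9.31 − 5·1.8356 + 5 = 5.132
ΔM = M_P − M_Q = -2.244 − (5.132) = -7.376; smaller M is more luminous → Star P.
L ratio = 10^(0.4 |ΔM|) = 10^2.950 = 891.7

Star P is more luminous, by a factor of 892.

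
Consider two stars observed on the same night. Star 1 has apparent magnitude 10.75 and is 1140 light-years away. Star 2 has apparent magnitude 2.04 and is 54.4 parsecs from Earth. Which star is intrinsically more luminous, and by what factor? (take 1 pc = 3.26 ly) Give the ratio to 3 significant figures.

Star 1: d = 1140 ly / 3.26 = 349.7 pc
Star 1: M = m − 5 log₁₀ d + 5 = 10.75 − 5·2.5437 + 5 = 3.032
Star 2: M = m − 5 log₁₀ d + 5 = 2.04 − 5·1.7356 + 5 = -1.638
ΔM = M_1 − M_2 = 3.032 − (-1.638) = 4.670; smaller M is more luminous → Star 2.
L ratio = 10^(0.4 |ΔM|) = 10^1.868 = 73.76

Star 2 is more luminous, by a factor of 73.8.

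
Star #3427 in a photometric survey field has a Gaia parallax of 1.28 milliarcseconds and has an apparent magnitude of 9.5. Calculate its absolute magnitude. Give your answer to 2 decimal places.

M ≈ 0.04

p = 1.28 mas = 1.28×10^-3″ → d = 1/p = 781.2 pc
5 log₁₀(d/10 pc) = 5 log₁₀(781.2) − 5 = 9.464
M = m − 5 log₁₀(d/10) = 9.5 − 9.464 = 0.036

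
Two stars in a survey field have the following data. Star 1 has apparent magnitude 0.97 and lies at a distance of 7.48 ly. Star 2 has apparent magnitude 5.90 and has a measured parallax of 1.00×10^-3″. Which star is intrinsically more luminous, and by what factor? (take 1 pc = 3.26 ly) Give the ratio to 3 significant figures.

Star 1: d = 7.48 ly / 3.26 = 2.294 pc
Star 1: M = m − 5 log₁₀ d + 5 = 0.97 − 5·0.3607 + 5 = 4.167
Star 2: d = 1/p = 1/1.00×10^-3″ = 1000 pc
Star 2: M = m − 5 log₁₀ d + 5 = 5.90 − 5·3.0000 + 5 = -4.100
ΔM = M_1 − M_2 = 4.167 − (-4.100) = 8.267; smaller M is more luminous → Star 2.
L ratio = 10^(0.4 |ΔM|) = 10^3.307 = 2026

Star 2 is more luminous, by a factor of 2030.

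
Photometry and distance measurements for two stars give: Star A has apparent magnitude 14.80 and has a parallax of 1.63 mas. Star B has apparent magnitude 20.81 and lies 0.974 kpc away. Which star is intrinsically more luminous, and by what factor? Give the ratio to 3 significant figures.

Star A is more luminous, by a factor of 101.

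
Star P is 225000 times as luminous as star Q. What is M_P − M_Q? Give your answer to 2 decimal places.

Pogson: ΔM = −2.5 log₁₀(ratio) = −2.5 log₁₀(225000) = −2.5 × 5.3522 = -13.380
Star P is brighter, so it has the smaller magnitude: the difference is negative.

M_P − M_Q ≈ -13.38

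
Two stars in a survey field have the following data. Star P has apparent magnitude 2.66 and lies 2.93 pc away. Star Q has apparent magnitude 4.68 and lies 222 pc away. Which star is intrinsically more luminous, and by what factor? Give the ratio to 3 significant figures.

Star P: M = m − 5 log₁₀ d + 5 = 2.66 − 5·0.4669 + 5 = 5.326
Star Q: M = m − 5 log₁₀ d + 5 = 4.68 − 5·2.3464 + 5 = -2.052
ΔM = M_P − M_Q = 5.326 − (-2.052) = 7.377; smaller M is more luminous → Star Q.
L ratio = 10^(0.4 |ΔM|) = 10^2.951 = 893.2

Star Q is more luminous, by a factor of 893.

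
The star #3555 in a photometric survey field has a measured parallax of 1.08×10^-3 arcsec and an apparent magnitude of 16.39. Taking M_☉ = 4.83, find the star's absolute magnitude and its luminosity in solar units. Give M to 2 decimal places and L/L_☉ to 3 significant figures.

d = 1/p = 1/1.08×10^-3″ = 925.9 pc
M = m − 5 log₁₀ d + 5 = 16.39 − 5·2.9666 + 5 = 6.557
M − M_☉ = 6.557 − 4.83 = 1.727
L/L_☉ = 10^(−0.4 × 1.727) = 0.2038

M ≈ 6.56; L/L_☉ ≈ 0.204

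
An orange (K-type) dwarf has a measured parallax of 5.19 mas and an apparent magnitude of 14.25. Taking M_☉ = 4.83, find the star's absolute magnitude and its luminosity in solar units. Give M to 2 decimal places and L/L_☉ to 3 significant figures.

M ≈ 7.83; L/L_☉ ≈ 0.0633

d = 1/p = 1000/5.19 mas = 192.7 pc
M = m − 5 log₁₀ d + 5 = 14.25 − 5·2.2848 + 5 = 7.826
M − M_☉ = 7.826 − 4.83 = 2.996
L/L_☉ = 10^(−0.4 × 2.996) = 0.06334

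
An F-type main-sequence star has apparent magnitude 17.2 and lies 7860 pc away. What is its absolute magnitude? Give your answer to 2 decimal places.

5 log₁₀(d/10 pc) = 5 log₁₀(7860) − 5 = 14.477
M = m − 5 log₁₀(d/10) = 17.2 − 14.477 = 2.723

M ≈ 2.72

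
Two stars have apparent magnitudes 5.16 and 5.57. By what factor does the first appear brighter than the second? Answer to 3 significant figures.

Δm = 5.16 − (5.57) = -0.41
Flux ratio = 10^(−0.4 Δm) = 10^(−0.4 × -0.41) = 10^0.164 = 1.459

1.46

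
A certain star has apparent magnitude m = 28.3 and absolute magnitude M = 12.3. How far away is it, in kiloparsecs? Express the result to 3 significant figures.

d ≈ 15.8 kpc

Distance modulus: m − M = 28.3 − (12.3) = 16.000
m − M = 5 log₁₀ d − 5
log₁₀ d = (m − M)/5 + 1 = 4.2000
d = 10^4.2000 = 15850 pc
= 15.85 kpc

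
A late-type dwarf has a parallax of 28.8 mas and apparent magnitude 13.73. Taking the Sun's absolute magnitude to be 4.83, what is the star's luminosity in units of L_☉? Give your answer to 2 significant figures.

L/L_☉ ≈ 3.3×10^-3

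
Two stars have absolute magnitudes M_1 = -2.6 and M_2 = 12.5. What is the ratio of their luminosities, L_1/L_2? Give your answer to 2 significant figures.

ΔM = M_1 − M_2 = -15.1
L_1/L_2 = 10^(−0.4 ΔM) = 10^6.040 = 1.096×10^6

L_1/L_2 ≈ 1.1×10^6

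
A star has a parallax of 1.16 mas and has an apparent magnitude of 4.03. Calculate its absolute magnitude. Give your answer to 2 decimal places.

p = 1.16 mas = 1.16×10^-3″ → d = 1/p = 862.1 pc
5 log₁₀(d/10 pc) = 5 log₁₀(862.1) − 5 = 9.678
M = m − 5 log₁₀(d/10) = 4.03 − 9.678 = -5.648

M ≈ -5.65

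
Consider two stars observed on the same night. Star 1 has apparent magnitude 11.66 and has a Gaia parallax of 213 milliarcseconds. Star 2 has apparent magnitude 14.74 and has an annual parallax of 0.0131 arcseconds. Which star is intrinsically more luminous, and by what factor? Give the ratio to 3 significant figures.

Star 2 is more luminous, by a factor of 15.5.

Star 1: p = 213 mas = 0.213″ → d = 1/p = 4.695 pc
Star 1: M = m − 5 log₁₀ d + 5 = 11.66 − 5·0.6716 + 5 = 13.302
Star 2: d = 1/p = 1/0.0131″ = 76.34 pc
Star 2: M = m − 5 log₁₀ d + 5 = 14.74 − 5·1.8827 + 5 = 10.326
ΔM = M_1 − M_2 = 13.302 − (10.326) = 2.976; smaller M is more luminous → Star 2.
L ratio = 10^(0.4 |ΔM|) = 10^1.190 = 15.50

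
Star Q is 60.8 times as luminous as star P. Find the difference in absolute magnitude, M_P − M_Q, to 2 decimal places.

M_P − M_Q ≈ 4.46

Pogson: ΔM = −2.5 log₁₀(ratio) = −2.5 log₁₀(60.8) = −2.5 × 1.7839 = -4.460
Star Q is brighter so has the smaller magnitude: M_P − M_Q is positive.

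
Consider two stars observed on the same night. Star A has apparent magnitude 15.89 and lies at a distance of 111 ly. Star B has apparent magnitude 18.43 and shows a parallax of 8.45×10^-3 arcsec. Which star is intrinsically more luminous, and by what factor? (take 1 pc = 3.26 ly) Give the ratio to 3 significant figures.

Star B is more luminous, by a factor of 1.16.

Star A: d = 111 ly / 3.26 = 34.05 pc
Star A: M = m − 5 log₁₀ d + 5 = 15.89 − 5·1.5321 + 5 = 13.229
Star B: d = 1/p = 1/8.45×10^-3″ = 118.3 pc
Star B: M = m − 5 log₁₀ d + 5 = 18.43 − 5·2.0731 + 5 = 13.064
ΔM = M_A − M_B = 13.229 − (13.064) = 0.165; smaller M is more luminous → Star B.
L ratio = 10^(0.4 |ΔM|) = 10^0.066 = 1.164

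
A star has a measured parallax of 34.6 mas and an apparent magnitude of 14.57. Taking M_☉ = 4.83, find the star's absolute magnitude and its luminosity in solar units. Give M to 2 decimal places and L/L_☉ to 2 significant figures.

d = 1/p = 1000/34.6 mas = 28.90 pc
M = m − 5 log₁₀ d + 5 = 14.57 − 5·1.4609 + 5 = 12.265
M − M_☉ = 12.265 − 4.83 = 7.435
L/L_☉ = 10^(−0.4 × 7.435) = 1.061×10^-3

M ≈ 12.27; L/L_☉ ≈ 1.1×10^-3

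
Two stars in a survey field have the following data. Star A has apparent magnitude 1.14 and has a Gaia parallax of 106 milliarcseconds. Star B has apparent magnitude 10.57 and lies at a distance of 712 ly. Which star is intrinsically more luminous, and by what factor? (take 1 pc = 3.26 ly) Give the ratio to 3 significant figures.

Star A: p = 106 mas = 0.106″ → d = 1/p = 9.434 pc
Star A: M = m − 5 log₁₀ d + 5 = 1.14 − 5·0.9747 + 5 = 1.267
Star B: d = 712 ly / 3.26 = 218.4 pc
Star B: M = m − 5 log₁₀ d + 5 = 10.57 − 5·2.3393 + 5 = 3.874
ΔM = M_A − M_B = 1.267 − (3.874) = -2.607; smaller M is more luminous → Star A.
L ratio = 10^(0.4 |ΔM|) = 10^1.043 = 11.04

Star A is more luminous, by a factor of 11.0.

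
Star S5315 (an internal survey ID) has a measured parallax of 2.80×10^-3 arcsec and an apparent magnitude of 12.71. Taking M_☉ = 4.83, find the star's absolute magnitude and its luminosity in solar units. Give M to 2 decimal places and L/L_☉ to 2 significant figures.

d = 1/p = 1/2.80×10^-3″ = 357.1 pc
M = m − 5 log₁₀ d + 5 = 12.71 − 5·2.5528 + 5 = 4.946
M − M_☉ = 4.946 − 4.83 = 0.116
L/L_☉ = 10^(−0.4 × 0.116) = 0.8988

M ≈ 4.95; L/L_☉ ≈ 0.90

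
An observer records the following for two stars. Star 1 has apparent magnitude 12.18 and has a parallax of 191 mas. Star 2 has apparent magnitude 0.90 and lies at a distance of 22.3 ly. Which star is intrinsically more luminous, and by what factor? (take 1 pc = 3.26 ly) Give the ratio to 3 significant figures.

Star 1: p = 191 mas = 0.191″ → d = 1/p = 5.236 pc
Star 1: M = m − 5 log₁₀ d + 5 = 12.18 − 5·0.7190 + 5 = 13.585
Star 2: d = 22.3 ly / 3.26 = 6.840 pc
Star 2: M = m − 5 log₁₀ d + 5 = 0.90 − 5·0.8351 + 5 = 1.725
ΔM = M_1 − M_2 = 13.585 − (1.725) = 11.861; smaller M is more luminous → Star 2.
L ratio = 10^(0.4 |ΔM|) = 10^4.744 = 55490

Star 2 is more luminous, by a factor of 55500.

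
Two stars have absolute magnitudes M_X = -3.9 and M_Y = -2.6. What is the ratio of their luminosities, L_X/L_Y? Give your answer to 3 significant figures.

L_X/L_Y ≈ 3.31

ΔM = M_X − M_Y = -1.3
L_X/L_Y = 10^(−0.4 ΔM) = 10^0.520 = 3.311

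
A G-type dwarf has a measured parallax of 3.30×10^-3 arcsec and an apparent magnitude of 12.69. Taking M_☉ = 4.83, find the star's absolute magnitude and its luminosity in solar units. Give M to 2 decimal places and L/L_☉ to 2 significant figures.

M ≈ 5.28; L/L_☉ ≈ 0.66

d = 1/p = 1/3.30×10^-3″ = 303.0 pc
M = m − 5 log₁₀ d + 5 = 12.69 − 5·2.4815 + 5 = 5.283
M − M_☉ = 5.283 − 4.83 = 0.453
L/L_☉ = 10^(−0.4 × 0.453) = 0.6591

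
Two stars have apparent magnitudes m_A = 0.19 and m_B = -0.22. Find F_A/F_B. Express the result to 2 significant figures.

F_A/F_B ≈ 0.69

Δm = 0.19 − (-0.22) = 0.41
Flux ratio = 10^(−0.4 Δm) = 10^(−0.4 × 0.41) = 10^-0.164 = 0.6855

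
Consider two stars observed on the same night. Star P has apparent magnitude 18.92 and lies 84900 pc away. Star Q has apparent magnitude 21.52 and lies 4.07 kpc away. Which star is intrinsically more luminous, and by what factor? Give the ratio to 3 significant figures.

Star P: M = m − 5 log₁₀ d + 5 = 18.92 − 5·4.9289 + 5 = -0.725
Star Q: d = 4.07 kpc = 4070 pc
Star Q: M = m − 5 log₁₀ d + 5 = 21.52 − 5·3.6096 + 5 = 8.472
ΔM = M_P − M_Q = -0.725 − (8.472) = -9.197; smaller M is more luminous → Star P.
L ratio = 10^(0.4 |ΔM|) = 10^3.679 = 4771

Star P is more luminous, by a factor of 4770.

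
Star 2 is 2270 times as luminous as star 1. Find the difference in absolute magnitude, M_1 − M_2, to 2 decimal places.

M_1 − M_2 ≈ 8.39

Pogson: ΔM = −2.5 log₁₀(ratio) = −2.5 log₁₀(2270) = −2.5 × 3.3560 = -8.390
Star 2 is brighter so has the smaller magnitude: M_1 − M_2 is positive.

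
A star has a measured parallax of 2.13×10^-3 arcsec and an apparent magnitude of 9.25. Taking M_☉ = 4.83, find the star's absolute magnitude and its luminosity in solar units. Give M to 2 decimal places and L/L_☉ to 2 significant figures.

M ≈ 0.89; L/L_☉ ≈ 38

d = 1/p = 1/2.13×10^-3″ = 469.5 pc
M = m − 5 log₁₀ d + 5 = 9.25 − 5·2.6716 + 5 = 0.892
M − M_☉ = 0.892 − 4.83 = -3.938
L/L_☉ = 10^(−0.4 × -3.938) = 37.60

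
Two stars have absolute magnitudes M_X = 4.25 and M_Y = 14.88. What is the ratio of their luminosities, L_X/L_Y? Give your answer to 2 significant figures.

L_X/L_Y ≈ 18000

ΔM = M_X − M_Y = -10.63
L_X/L_Y = 10^(−0.4 ΔM) = 10^4.252 = 17860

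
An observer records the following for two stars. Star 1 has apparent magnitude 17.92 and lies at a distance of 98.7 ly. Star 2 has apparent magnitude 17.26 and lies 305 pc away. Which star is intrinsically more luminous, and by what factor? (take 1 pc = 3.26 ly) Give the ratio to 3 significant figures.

Star 1: d = 98.7 ly / 3.26 = 30.28 pc
Star 1: M = m − 5 log₁₀ d + 5 = 17.92 − 5·1.4811 + 5 = 15.515
Star 2: M = m − 5 log₁₀ d + 5 = 17.26 − 5·2.4843 + 5 = 9.839
ΔM = M_1 − M_2 = 15.515 − (9.839) = 5.676; smaller M is more luminous → Star 2.
L ratio = 10^(0.4 |ΔM|) = 10^2.270 = 186.4

Star 2 is more luminous, by a factor of 186.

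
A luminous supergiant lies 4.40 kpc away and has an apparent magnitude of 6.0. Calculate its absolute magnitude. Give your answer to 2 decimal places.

d = 4.40 kpc = 4400 pc
5 log₁₀(d/10 pc) = 5 log₁₀(4400) − 5 = 13.217
M = m − 5 log₁₀(d/10) = 6.0 − 13.217 = -7.217

M ≈ -7.22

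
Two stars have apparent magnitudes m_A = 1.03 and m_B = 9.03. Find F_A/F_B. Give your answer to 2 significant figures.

F_A/F_B ≈ 1600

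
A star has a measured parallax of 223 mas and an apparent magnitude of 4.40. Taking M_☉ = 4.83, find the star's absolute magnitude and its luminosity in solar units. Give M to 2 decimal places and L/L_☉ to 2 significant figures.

d = 1/p = 1000/223 mas = 4.484 pc
M = m − 5 log₁₀ d + 5 = 4.40 − 5·0.6517 + 5 = 6.142
M − M_☉ = 6.142 − 4.83 = 1.312
L/L_☉ = 10^(−0.4 × 1.312) = 0.2988

M ≈ 6.14; L/L_☉ ≈ 0.30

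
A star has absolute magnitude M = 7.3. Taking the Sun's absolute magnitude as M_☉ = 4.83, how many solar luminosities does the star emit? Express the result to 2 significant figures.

L/L_☉ ≈ 0.10

M − M_☉ = 7.3 − 4.83 = 2.470
L/L_☉ = 10^(−0.4 (M − M_☉)) = 10^-0.988 = 0.1028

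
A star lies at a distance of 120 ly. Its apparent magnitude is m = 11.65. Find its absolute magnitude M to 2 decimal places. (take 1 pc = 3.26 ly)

M ≈ 8.82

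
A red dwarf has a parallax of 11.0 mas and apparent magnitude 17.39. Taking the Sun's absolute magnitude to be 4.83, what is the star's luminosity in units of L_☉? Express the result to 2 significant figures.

L/L_☉ ≈ 7.8×10^-4

d = 1/p = 1000/11.0 mas = 90.91 pc
M = m − 5 log₁₀ d + 5 = 17.39 − 5·1.9586 + 5 = 12.597
M − M_☉ = 12.597 − 4.83 = 7.767
L/L_☉ = 10^(−0.4 × 7.767) = 7.820×10^-4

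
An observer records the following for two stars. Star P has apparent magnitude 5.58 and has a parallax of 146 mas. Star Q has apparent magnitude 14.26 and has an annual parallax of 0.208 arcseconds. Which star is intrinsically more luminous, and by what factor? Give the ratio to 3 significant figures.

Star P: p = 146 mas = 0.146″ → d = 1/p = 6.849 pc
Star P: M = m − 5 log₁₀ d + 5 = 5.58 − 5·0.8356 + 5 = 6.402
Star Q: d = 1/p = 1/0.208″ = 4.808 pc
Star Q: M = m − 5 log₁₀ d + 5 = 14.26 − 5·0.6819 + 5 = 15.850
ΔM = M_P − M_Q = 6.402 − (15.850) = -9.449; smaller M is more luminous → Star P.
L ratio = 10^(0.4 |ΔM|) = 10^3.779 = 6018

Star P is more luminous, by a factor of 6020.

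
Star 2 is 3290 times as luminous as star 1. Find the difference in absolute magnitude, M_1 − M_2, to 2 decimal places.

M_1 − M_2 ≈ 8.79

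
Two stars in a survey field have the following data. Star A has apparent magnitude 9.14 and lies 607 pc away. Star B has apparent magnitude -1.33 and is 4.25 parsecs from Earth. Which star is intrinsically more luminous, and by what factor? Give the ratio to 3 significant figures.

Star A is more luminous, by a factor of 1.32.

Star A: M = m − 5 log₁₀ d + 5 = 9.14 − 5·2.7832 + 5 = 0.224
Star B: M = m − 5 log₁₀ d + 5 = -1.33 − 5·0.6284 + 5 = 0.528
ΔM = M_A − M_B = 0.224 − (0.528) = -0.304; smaller M is more luminous → Star A.
L ratio = 10^(0.4 |ΔM|) = 10^0.122 = 1.323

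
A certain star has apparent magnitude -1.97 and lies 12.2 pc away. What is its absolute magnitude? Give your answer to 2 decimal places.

5 log₁₀(d/10 pc) = 5 log₁₀(12.20) − 5 = 0.432
M = m − 5 log₁₀(d/10) = -1.97 − 0.432 = -2.402

M ≈ -2.40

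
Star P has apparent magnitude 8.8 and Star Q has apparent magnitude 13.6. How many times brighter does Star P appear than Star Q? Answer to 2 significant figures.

83

Magnitude difference = -4.8
Flux ratio = 10^(−0.4 Δm) = 10^(−0.4 × -4.8) = 10^1.920 = 83.18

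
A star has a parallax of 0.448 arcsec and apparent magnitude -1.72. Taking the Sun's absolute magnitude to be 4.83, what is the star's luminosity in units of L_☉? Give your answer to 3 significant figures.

L/L_☉ ≈ 20.8

d = 1/p = 1/0.448″ = 2.232 pc
M = m − 5 log₁₀ d + 5 = -1.72 − 5·0.3487 + 5 = 1.536
M − M_☉ = 1.536 − 4.83 = -3.294
L/L_☉ = 10^(−0.4 × -3.294) = 20.77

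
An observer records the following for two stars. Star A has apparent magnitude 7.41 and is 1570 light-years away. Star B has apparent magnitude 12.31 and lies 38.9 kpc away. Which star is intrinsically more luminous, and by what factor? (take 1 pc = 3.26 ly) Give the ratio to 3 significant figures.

Star B is more luminous, by a factor of 71.5.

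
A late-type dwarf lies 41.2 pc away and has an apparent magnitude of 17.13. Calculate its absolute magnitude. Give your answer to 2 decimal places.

M ≈ 14.06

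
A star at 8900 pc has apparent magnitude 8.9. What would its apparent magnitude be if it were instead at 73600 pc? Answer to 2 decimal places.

Flux ∝ 1/d², so Δm = 5 log₁₀(d₂/d₁) = 5 log₁₀(73600/8900) = 4.587
m₂ = m₁ + Δm = 8.9 + (4.587) = 13.487

m ≈ 13.49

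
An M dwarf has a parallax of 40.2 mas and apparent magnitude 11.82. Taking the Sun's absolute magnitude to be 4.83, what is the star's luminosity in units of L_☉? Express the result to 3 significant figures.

d = 1/p = 1000/40.2 mas = 24.88 pc
M = m − 5 log₁₀ d + 5 = 11.82 − 5·1.3958 + 5 = 9.841
M − M_☉ = 9.841 − 4.83 = 5.011
L/L_☉ = 10^(−0.4 × 5.011) = 9.898×10^-3

L/L_☉ ≈ 9.90×10^-3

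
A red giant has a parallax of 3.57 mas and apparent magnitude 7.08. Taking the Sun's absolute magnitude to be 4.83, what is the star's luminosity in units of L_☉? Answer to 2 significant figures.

d = 1/p = 1000/3.57 mas = 280.1 pc
M = m − 5 log₁₀ d + 5 = 7.08 − 5·2.4473 + 5 = -0.157
M − M_☉ = -0.157 − 4.83 = -4.987
L/L_☉ = 10^(−0.4 × -4.987) = 98.78

L/L_☉ ≈ 99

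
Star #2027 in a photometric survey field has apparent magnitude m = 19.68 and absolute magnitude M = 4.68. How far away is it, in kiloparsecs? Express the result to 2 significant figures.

Distance modulus: m − M = 19.68 − (4.68) = 15.000
m − M = 5 log₁₀ d − 5
log₁₀ d = (m − M)/5 + 1 = 4.0000
d = 10^4.0000 = 10000 pc
= 10.00 kpc

d ≈ 10 kpc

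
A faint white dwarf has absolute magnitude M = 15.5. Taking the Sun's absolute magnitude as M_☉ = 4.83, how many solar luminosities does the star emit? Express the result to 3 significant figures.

M − M_☉ = 15.5 − 4.83 = 10.670
L/L_☉ = 10^(−0.4 (M − M_☉)) = 10^-4.268 = 5.395×10^-5

L/L_☉ ≈ 5.40×10^-5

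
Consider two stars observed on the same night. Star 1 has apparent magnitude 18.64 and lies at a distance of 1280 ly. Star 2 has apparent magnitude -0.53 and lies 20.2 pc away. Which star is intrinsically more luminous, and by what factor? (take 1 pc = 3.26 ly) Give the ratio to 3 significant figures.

Star 2 is more luminous, by a factor of 123000.

Star 1: d = 1280 ly / 3.26 = 392.6 pc
Star 1: M = m − 5 log₁₀ d + 5 = 18.64 − 5·2.5940 + 5 = 10.670
Star 2: M = m − 5 log₁₀ d + 5 = -0.53 − 5·1.3054 + 5 = -2.057
ΔM = M_1 − M_2 = 10.670 − (-2.057) = 12.727; smaller M is more luminous → Star 2.
L ratio = 10^(0.4 |ΔM|) = 10^5.091 = 123200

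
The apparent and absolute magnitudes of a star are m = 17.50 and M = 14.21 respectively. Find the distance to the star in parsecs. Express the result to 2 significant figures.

d ≈ 45 pc

μ = m − M = 3.290
m − M = 5 log₁₀ d − 5
log₁₀ d = (m − M)/5 + 1 = 1.6580
d = 10^1.6580 = 45.50 pc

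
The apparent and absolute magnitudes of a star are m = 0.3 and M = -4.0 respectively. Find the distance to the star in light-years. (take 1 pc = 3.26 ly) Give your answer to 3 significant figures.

d ≈ 236 ly

Distance modulus: m − M = 0.3 − (-4.0) = 4.300
m − M = 5 log₁₀ d − 5
log₁₀ d = (m − M)/5 + 1 = 1.8600
d = 10^1.8600 = 72.44 pc
= 236.2 ly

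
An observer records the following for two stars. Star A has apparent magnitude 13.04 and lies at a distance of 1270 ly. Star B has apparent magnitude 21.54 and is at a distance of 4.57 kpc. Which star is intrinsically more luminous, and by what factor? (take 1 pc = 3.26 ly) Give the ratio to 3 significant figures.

Star A is more luminous, by a factor of 18.3.

Star A: d = 1270 ly / 3.26 = 389.6 pc
Star A: M = m − 5 log₁₀ d + 5 = 13.04 − 5·2.5906 + 5 = 5.087
Star B: d = 4.57 kpc = 4570 pc
Star B: M = m − 5 log₁₀ d + 5 = 21.54 − 5·3.6599 + 5 = 8.240
ΔM = M_A − M_B = 5.087 − (8.240) = -3.153; smaller M is more luminous → Star A.
L ratio = 10^(0.4 |ΔM|) = 10^1.261 = 18.25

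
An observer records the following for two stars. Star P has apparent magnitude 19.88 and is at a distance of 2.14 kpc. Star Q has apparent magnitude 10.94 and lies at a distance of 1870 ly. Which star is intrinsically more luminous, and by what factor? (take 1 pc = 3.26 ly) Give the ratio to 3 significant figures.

Star Q is more luminous, by a factor of 271.

Star P: d = 2.14 kpc = 2140 pc
Star P: M = m − 5 log₁₀ d + 5 = 19.88 − 5·3.3304 + 5 = 8.228
Star Q: d = 1870 ly / 3.26 = 573.6 pc
Star Q: M = m − 5 log₁₀ d + 5 = 10.94 − 5·2.7586 + 5 = 2.147
ΔM = M_P − M_Q = 8.228 − (2.147) = 6.081; smaller M is more luminous → Star Q.
L ratio = 10^(0.4 |ΔM|) = 10^2.432 = 270.7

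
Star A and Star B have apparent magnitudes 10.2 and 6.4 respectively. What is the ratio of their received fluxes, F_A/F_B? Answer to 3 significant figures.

F_A/F_B ≈ 0.0302

Δm = 10.2 − (6.4) = 3.8
Flux ratio = 10^(−0.4 Δm) = 10^(−0.4 × 3.8) = 10^-1.520 = 0.03020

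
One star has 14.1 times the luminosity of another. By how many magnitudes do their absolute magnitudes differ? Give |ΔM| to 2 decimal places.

|ΔM| ≈ 2.87

Pogson: ΔM = −2.5 log₁₀(ratio) = −2.5 log₁₀(14.1) = −2.5 × 1.1492 = -2.873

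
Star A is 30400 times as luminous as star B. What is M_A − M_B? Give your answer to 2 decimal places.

Pogson: ΔM = −2.5 log₁₀(ratio) = −2.5 log₁₀(30400) = −2.5 × 4.4829 = -11.207
Star A is brighter, so it has the smaller magnitude: the difference is negative.

M_A − M_B ≈ -11.21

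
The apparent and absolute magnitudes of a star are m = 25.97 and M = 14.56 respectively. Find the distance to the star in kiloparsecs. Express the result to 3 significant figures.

Distance modulus: m − M = 25.97 − (14.56) = 11.410
m − M = 5 log₁₀ d − 5
log₁₀ d = (m − M)/5 + 1 = 3.2820
d = 10^3.2820 = 1914 pc
= 1.914 kpc

d ≈ 1.91 kpc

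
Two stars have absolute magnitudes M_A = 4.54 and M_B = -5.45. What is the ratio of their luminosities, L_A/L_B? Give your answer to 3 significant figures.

ΔM = M_A − M_B = 9.99
L_A/L_B = 10^(−0.4 ΔM) = 10^-3.996 = 1.009×10^-4

L_A/L_B ≈ 1.01×10^-4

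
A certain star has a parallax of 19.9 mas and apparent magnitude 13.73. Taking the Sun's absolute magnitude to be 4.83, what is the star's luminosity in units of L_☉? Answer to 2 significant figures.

L/L_☉ ≈ 7.0×10^-3

d = 1/p = 1000/19.9 mas = 50.25 pc
M = m − 5 log₁₀ d + 5 = 13.73 − 5·1.7011 + 5 = 10.224
M − M_☉ = 10.224 − 4.83 = 5.394
L/L_☉ = 10^(−0.4 × 5.394) = 6.955×10^-3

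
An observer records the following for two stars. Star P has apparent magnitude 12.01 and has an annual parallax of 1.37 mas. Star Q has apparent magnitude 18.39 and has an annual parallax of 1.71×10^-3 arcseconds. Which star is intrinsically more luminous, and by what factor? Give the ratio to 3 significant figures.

Star P: p = 1.37 mas = 1.37×10^-3″ → d = 1/p = 729.9 pc
Star P: M = m − 5 log₁₀ d + 5 = 12.01 − 5·2.8633 + 5 = 2.694
Star Q: d = 1/p = 1/1.71×10^-3″ = 584.8 pc
Star Q: M = m − 5 log₁₀ d + 5 = 18.39 − 5·2.7670 + 5 = 9.555
ΔM = M_P − M_Q = 2.694 − (9.555) = -6.861; smaller M is more luminous → Star P.
L ratio = 10^(0.4 |ΔM|) = 10^2.745 = 555.3

Star P is more luminous, by a factor of 555.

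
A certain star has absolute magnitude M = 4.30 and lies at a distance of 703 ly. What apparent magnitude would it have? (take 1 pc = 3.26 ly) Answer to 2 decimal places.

m ≈ 10.97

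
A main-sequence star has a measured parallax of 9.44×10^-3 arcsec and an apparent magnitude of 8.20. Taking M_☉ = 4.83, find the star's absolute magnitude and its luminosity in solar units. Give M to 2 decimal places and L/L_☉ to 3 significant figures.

M ≈ 3.07; L/L_☉ ≈ 5.04

d = 1/p = 1/9.44×10^-3″ = 105.9 pc
M = m − 5 log₁₀ d + 5 = 8.20 − 5·2.0250 + 5 = 3.075
M − M_☉ = 3.075 − 4.83 = -1.755
L/L_☉ = 10^(−0.4 × -1.755) = 5.036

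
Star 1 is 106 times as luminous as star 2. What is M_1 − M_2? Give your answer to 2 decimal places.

M_1 − M_2 ≈ -5.06

Pogson: ΔM = −2.5 log₁₀(ratio) = −2.5 log₁₀(106) = −2.5 × 2.0253 = -5.063
Star 1 is brighter, so it has the smaller magnitude: the difference is negative.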